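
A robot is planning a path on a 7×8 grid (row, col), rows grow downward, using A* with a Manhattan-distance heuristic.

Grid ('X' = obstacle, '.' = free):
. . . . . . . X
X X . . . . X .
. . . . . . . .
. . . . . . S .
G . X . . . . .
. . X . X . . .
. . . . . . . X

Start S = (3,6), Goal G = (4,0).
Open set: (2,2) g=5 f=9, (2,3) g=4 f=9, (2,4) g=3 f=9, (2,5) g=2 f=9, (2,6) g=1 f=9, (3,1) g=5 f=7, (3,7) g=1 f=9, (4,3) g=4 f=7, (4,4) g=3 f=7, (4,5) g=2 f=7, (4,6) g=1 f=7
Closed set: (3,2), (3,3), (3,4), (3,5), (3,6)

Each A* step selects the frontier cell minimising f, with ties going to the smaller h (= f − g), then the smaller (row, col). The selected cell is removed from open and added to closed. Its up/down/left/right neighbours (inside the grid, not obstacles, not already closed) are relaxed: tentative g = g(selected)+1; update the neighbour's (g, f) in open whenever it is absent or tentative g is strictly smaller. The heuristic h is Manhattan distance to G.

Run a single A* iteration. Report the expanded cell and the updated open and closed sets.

expanded=(3,1); open=[(2,1) g=6 f=9, (2,2) g=5 f=9, (2,3) g=4 f=9, (2,4) g=3 f=9, (2,5) g=2 f=9, (2,6) g=1 f=9, (3,0) g=6 f=7, (3,7) g=1 f=9, (4,1) g=6 f=7, (4,3) g=4 f=7, (4,4) g=3 f=7, (4,5) g=2 f=7, (4,6) g=1 f=7]; closed=[(3,1), (3,2), (3,3), (3,4), (3,5), (3,6)]

step 1: expand (3,1) (f=7, h=2) → closed; open now [(2,1) g=6 f=9, (2,2) g=5 f=9, (2,3) g=4 f=9, (2,4) g=3 f=9, (2,5) g=2 f=9, (2,6) g=1 f=9, (3,0) g=6 f=7, (3,7) g=1 f=9, (4,1) g=6 f=7, (4,3) g=4 f=7, (4,4) g=3 f=7, (4,5) g=2 f=7, (4,6) g=1 f=7]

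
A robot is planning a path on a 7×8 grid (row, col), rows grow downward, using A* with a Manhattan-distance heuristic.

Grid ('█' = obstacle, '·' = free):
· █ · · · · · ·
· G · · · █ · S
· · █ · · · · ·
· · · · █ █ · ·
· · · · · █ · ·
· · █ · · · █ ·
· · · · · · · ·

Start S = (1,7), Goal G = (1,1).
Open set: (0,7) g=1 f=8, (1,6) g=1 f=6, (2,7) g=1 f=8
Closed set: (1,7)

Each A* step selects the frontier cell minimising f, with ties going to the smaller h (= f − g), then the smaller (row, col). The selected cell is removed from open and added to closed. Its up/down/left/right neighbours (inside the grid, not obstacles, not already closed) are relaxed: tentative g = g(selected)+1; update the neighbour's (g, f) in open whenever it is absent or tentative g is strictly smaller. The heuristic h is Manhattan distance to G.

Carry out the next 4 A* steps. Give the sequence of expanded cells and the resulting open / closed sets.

order=[(1,6) → (0,6) → (0,5) → (0,4)]; open=[(0,3) g=5 f=8, (0,7) g=1 f=8, (1,4) g=5 f=8, (2,6) g=2 f=8, (2,7) g=1 f=8]; closed=[(0,4), (0,5), (0,6), (1,6), (1,7)]

step 1: expand (1,6) (f=6, h=5) → closed; open now [(0,6) g=2 f=8, (0,7) g=1 f=8, (2,6) g=2 f=8, (2,7) g=1 f=8]
step 2: expand (0,6) (f=8, h=6) → closed; open now [(0,5) g=3 f=8, (0,7) g=1 f=8, (2,6) g=2 f=8, (2,7) g=1 f=8]
step 3: expand (0,5) (f=8, h=5) → closed; open now [(0,4) g=4 f=8, (0,7) g=1 f=8, (2,6) g=2 f=8, (2,7) g=1 f=8]
step 4: expand (0,4) (f=8, h=4) → closed; open now [(0,3) g=5 f=8, (0,7) g=1 f=8, (1,4) g=5 f=8, (2,6) g=2 f=8, (2,7) g=1 f=8]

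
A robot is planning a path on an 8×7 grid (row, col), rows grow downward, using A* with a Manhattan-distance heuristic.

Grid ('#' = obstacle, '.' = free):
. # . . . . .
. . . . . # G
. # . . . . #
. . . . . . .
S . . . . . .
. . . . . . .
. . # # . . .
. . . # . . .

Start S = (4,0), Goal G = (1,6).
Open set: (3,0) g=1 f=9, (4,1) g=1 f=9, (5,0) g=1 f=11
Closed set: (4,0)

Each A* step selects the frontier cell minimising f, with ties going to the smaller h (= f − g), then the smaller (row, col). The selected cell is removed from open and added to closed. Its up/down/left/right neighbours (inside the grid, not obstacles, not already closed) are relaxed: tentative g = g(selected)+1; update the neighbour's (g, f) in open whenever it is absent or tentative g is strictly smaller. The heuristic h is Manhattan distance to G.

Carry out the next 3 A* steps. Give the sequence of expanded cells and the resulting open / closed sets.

order=[(3,0) → (2,0) → (1,0)]; open=[(0,0) g=4 f=11, (1,1) g=4 f=9, (3,1) g=2 f=9, (4,1) g=1 f=9, (5,0) g=1 f=11]; closed=[(1,0), (2,0), (3,0), (4,0)]

step 1: expand (3,0) (f=9, h=8) → closed; open now [(2,0) g=2 f=9, (3,1) g=2 f=9, (4,1) g=1 f=9, (5,0) g=1 f=11]
step 2: expand (2,0) (f=9, h=7) → closed; open now [(1,0) g=3 f=9, (3,1) g=2 f=9, (4,1) g=1 f=9, (5,0) g=1 f=11]
step 3: expand (1,0) (f=9, h=6) → closed; open now [(0,0) g=4 f=11, (1,1) g=4 f=9, (3,1) g=2 f=9, (4,1) g=1 f=9, (5,0) g=1 f=11]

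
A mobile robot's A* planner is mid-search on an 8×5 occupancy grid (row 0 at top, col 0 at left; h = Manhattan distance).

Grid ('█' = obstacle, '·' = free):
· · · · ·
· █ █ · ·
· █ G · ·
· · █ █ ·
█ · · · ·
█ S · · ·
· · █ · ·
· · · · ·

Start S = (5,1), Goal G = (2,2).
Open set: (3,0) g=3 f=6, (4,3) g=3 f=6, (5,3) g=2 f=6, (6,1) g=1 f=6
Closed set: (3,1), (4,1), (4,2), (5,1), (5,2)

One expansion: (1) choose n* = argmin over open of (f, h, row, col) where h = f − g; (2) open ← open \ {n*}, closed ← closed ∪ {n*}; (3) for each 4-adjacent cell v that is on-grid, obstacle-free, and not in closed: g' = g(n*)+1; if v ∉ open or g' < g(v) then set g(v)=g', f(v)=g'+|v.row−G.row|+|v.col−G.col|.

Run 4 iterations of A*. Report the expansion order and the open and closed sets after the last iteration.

step 1: expand (3,0) (f=6, h=3) → closed; open now [(2,0) g=4 f=6, (4,3) g=3 f=6, (5,3) g=2 f=6, (6,1) g=1 f=6]
step 2: expand (2,0) (f=6, h=2) → closed; open now [(1,0) g=5 f=8, (4,3) g=3 f=6, (5,3) g=2 f=6, (6,1) g=1 f=6]
step 3: expand (4,3) (f=6, h=3) → closed; open now [(1,0) g=5 f=8, (4,4) g=4 f=8, (5,3) g=2 f=6, (6,1) g=1 f=6]
step 4: expand (5,3) (f=6, h=4) → closed; open now [(1,0) g=5 f=8, (4,4) g=4 f=8, (5,4) g=3 f=8, (6,1) g=1 f=6, (6,3) g=3 f=8]

order=[(3,0) → (2,0) → (4,3) → (5,3)]; open=[(1,0) g=5 f=8, (4,4) g=4 f=8, (5,4) g=3 f=8, (6,1) g=1 f=6, (6,3) g=3 f=8]; closed=[(2,0), (3,0), (3,1), (4,1), (4,2), (4,3), (5,1), (5,2), (5,3)]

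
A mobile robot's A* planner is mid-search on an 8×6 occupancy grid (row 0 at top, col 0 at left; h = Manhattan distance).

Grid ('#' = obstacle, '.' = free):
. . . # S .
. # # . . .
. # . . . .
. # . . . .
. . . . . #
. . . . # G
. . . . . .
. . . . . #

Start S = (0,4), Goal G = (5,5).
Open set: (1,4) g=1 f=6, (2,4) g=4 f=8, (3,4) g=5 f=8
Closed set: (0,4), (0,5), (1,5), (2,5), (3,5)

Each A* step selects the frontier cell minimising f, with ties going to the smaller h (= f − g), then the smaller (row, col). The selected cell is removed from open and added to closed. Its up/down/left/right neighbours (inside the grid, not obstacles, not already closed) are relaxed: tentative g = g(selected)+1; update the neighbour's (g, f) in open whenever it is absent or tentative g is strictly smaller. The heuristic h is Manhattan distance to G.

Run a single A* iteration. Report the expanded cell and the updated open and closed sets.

step 1: expand (1,4) (f=6, h=5) → closed; open now [(1,3) g=2 f=8, (2,4) g=2 f=6, (3,4) g=5 f=8]

expanded=(1,4); open=[(1,3) g=2 f=8, (2,4) g=2 f=6, (3,4) g=5 f=8]; closed=[(0,4), (0,5), (1,4), (1,5), (2,5), (3,5)]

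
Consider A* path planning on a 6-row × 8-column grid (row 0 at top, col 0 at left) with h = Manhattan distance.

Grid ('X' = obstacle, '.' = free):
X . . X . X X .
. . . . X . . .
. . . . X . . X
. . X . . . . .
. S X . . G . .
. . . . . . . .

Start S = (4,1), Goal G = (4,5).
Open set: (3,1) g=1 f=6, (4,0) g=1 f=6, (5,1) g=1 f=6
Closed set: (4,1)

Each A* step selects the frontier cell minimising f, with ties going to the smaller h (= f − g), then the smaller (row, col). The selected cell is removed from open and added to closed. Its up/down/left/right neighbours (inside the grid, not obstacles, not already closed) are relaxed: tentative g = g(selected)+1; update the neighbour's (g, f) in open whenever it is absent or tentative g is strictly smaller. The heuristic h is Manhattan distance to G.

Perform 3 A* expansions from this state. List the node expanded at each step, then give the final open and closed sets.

order=[(3,1) → (4,0) → (5,1)]; open=[(2,1) g=2 f=8, (3,0) g=2 f=8, (5,0) g=2 f=8, (5,2) g=2 f=6]; closed=[(3,1), (4,0), (4,1), (5,1)]

step 1: expand (3,1) (f=6, h=5) → closed; open now [(2,1) g=2 f=8, (3,0) g=2 f=8, (4,0) g=1 f=6, (5,1) g=1 f=6]
step 2: expand (4,0) (f=6, h=5) → closed; open now [(2,1) g=2 f=8, (3,0) g=2 f=8, (5,0) g=2 f=8, (5,1) g=1 f=6]
step 3: expand (5,1) (f=6, h=5) → closed; open now [(2,1) g=2 f=8, (3,0) g=2 f=8, (5,0) g=2 f=8, (5,2) g=2 f=6]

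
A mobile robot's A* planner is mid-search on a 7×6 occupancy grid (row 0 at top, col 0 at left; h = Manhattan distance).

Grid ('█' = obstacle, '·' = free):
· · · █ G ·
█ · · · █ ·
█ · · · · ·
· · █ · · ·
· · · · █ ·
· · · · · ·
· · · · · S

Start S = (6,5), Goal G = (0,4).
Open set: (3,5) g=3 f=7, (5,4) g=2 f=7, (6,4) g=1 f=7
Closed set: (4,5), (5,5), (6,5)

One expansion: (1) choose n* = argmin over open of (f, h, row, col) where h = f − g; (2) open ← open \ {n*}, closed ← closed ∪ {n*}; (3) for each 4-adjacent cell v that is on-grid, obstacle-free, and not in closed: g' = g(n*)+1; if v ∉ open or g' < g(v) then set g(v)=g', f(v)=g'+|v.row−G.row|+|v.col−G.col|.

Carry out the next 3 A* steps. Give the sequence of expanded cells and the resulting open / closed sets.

step 1: expand (3,5) (f=7, h=4) → closed; open now [(2,5) g=4 f=7, (3,4) g=4 f=7, (5,4) g=2 f=7, (6,4) g=1 f=7]
step 2: expand (2,5) (f=7, h=3) → closed; open now [(1,5) g=5 f=7, (2,4) g=5 f=7, (3,4) g=4 f=7, (5,4) g=2 f=7, (6,4) g=1 f=7]
step 3: expand (1,5) (f=7, h=2) → closed; open now [(0,5) g=6 f=7, (2,4) g=5 f=7, (3,4) g=4 f=7, (5,4) g=2 f=7, (6,4) g=1 f=7]

order=[(3,5) → (2,5) → (1,5)]; open=[(0,5) g=6 f=7, (2,4) g=5 f=7, (3,4) g=4 f=7, (5,4) g=2 f=7, (6,4) g=1 f=7]; closed=[(1,5), (2,5), (3,5), (4,5), (5,5), (6,5)]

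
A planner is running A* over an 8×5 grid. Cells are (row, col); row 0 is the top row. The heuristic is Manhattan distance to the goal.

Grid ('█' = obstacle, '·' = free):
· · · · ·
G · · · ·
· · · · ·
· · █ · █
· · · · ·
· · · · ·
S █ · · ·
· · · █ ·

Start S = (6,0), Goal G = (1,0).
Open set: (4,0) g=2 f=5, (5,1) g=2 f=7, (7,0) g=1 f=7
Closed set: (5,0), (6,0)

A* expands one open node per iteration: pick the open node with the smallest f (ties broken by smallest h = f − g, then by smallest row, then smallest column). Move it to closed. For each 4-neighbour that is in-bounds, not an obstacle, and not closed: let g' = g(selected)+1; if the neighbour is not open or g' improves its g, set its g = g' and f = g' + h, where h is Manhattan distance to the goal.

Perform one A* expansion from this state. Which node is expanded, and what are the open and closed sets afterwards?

expanded=(4,0); open=[(3,0) g=3 f=5, (4,1) g=3 f=7, (5,1) g=2 f=7, (7,0) g=1 f=7]; closed=[(4,0), (5,0), (6,0)]

step 1: expand (4,0) (f=5, h=3) → closed; open now [(3,0) g=3 f=5, (4,1) g=3 f=7, (5,1) g=2 f=7, (7,0) g=1 f=7]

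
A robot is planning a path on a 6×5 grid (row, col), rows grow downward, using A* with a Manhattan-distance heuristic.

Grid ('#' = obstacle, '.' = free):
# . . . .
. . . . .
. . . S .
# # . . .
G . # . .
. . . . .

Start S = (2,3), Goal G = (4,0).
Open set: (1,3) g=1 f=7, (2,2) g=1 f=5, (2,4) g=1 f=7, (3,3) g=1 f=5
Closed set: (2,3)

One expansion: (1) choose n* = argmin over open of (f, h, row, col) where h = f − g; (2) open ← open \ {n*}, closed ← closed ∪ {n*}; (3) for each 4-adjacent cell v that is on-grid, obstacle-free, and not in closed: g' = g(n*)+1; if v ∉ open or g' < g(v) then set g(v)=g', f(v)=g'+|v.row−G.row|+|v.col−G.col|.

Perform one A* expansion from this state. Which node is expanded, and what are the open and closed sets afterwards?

step 1: expand (2,2) (f=5, h=4) → closed; open now [(1,2) g=2 f=7, (1,3) g=1 f=7, (2,1) g=2 f=5, (2,4) g=1 f=7, (3,2) g=2 f=5, (3,3) g=1 f=5]

expanded=(2,2); open=[(1,2) g=2 f=7, (1,3) g=1 f=7, (2,1) g=2 f=5, (2,4) g=1 f=7, (3,2) g=2 f=5, (3,3) g=1 f=5]; closed=[(2,2), (2,3)]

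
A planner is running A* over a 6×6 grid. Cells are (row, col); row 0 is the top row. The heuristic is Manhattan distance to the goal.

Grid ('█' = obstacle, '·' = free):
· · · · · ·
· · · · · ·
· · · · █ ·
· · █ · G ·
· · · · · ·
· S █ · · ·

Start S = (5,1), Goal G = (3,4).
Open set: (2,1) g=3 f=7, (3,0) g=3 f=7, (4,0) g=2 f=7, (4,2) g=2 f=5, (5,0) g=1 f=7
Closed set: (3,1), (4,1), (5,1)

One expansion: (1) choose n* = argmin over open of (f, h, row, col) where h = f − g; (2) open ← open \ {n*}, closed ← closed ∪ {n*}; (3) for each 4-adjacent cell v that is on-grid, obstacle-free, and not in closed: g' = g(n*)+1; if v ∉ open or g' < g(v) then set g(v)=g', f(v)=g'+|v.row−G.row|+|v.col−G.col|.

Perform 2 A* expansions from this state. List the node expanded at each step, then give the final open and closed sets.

order=[(4,2) → (4,3)]; open=[(2,1) g=3 f=7, (3,0) g=3 f=7, (3,3) g=4 f=5, (4,0) g=2 f=7, (4,4) g=4 f=5, (5,0) g=1 f=7, (5,3) g=4 f=7]; closed=[(3,1), (4,1), (4,2), (4,3), (5,1)]

step 1: expand (4,2) (f=5, h=3) → closed; open now [(2,1) g=3 f=7, (3,0) g=3 f=7, (4,0) g=2 f=7, (4,3) g=3 f=5, (5,0) g=1 f=7]
step 2: expand (4,3) (f=5, h=2) → closed; open now [(2,1) g=3 f=7, (3,0) g=3 f=7, (3,3) g=4 f=5, (4,0) g=2 f=7, (4,4) g=4 f=5, (5,0) g=1 f=7, (5,3) g=4 f=7]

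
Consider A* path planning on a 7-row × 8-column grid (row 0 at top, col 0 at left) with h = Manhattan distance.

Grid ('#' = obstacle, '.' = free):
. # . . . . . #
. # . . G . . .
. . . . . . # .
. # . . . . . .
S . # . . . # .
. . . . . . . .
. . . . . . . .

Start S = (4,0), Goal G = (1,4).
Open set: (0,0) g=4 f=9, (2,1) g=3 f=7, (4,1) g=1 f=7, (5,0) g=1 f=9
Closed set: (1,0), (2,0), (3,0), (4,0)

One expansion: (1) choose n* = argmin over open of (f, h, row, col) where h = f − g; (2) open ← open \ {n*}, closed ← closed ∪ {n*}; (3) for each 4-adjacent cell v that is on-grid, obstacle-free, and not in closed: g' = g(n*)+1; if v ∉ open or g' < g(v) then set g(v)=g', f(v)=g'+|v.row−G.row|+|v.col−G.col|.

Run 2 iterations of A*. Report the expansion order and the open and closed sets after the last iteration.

order=[(2,1) → (2,2)]; open=[(0,0) g=4 f=9, (1,2) g=5 f=7, (2,3) g=5 f=7, (3,2) g=5 f=9, (4,1) g=1 f=7, (5,0) g=1 f=9]; closed=[(1,0), (2,0), (2,1), (2,2), (3,0), (4,0)]

step 1: expand (2,1) (f=7, h=4) → closed; open now [(0,0) g=4 f=9, (2,2) g=4 f=7, (4,1) g=1 f=7, (5,0) g=1 f=9]
step 2: expand (2,2) (f=7, h=3) → closed; open now [(0,0) g=4 f=9, (1,2) g=5 f=7, (2,3) g=5 f=7, (3,2) g=5 f=9, (4,1) g=1 f=7, (5,0) g=1 f=9]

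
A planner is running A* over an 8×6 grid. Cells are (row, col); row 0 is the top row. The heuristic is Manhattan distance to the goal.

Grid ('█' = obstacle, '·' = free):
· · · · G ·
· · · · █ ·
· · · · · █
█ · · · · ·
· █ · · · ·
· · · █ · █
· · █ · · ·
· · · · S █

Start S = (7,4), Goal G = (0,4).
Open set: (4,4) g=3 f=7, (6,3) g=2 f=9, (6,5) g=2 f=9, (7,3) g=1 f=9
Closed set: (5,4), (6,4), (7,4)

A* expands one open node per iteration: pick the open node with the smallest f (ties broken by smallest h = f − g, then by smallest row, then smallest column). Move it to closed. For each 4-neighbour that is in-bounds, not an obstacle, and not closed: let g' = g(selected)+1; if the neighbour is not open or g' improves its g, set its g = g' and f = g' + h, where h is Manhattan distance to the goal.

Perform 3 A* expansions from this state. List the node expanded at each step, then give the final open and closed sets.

order=[(4,4) → (3,4) → (2,4)]; open=[(2,3) g=6 f=9, (3,3) g=5 f=9, (3,5) g=5 f=9, (4,3) g=4 f=9, (4,5) g=4 f=9, (6,3) g=2 f=9, (6,5) g=2 f=9, (7,3) g=1 f=9]; closed=[(2,4), (3,4), (4,4), (5,4), (6,4), (7,4)]

step 1: expand (4,4) (f=7, h=4) → closed; open now [(3,4) g=4 f=7, (4,3) g=4 f=9, (4,5) g=4 f=9, (6,3) g=2 f=9, (6,5) g=2 f=9, (7,3) g=1 f=9]
step 2: expand (3,4) (f=7, h=3) → closed; open now [(2,4) g=5 f=7, (3,3) g=5 f=9, (3,5) g=5 f=9, (4,3) g=4 f=9, (4,5) g=4 f=9, (6,3) g=2 f=9, (6,5) g=2 f=9, (7,3) g=1 f=9]
step 3: expand (2,4) (f=7, h=2) → closed; open now [(2,3) g=6 f=9, (3,3) g=5 f=9, (3,5) g=5 f=9, (4,3) g=4 f=9, (4,5) g=4 f=9, (6,3) g=2 f=9, (6,5) g=2 f=9, (7,3) g=1 f=9]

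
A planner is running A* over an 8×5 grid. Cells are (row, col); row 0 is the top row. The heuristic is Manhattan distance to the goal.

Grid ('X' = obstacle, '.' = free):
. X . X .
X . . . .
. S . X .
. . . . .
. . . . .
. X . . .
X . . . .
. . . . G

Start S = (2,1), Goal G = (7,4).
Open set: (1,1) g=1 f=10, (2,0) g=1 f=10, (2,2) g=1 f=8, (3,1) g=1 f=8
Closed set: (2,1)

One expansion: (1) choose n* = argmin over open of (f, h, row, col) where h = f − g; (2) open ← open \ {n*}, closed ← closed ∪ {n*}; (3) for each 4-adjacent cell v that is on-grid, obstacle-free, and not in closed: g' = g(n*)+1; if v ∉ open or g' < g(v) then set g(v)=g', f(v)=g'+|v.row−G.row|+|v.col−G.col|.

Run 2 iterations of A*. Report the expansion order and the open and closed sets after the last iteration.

order=[(2,2) → (3,2)]; open=[(1,1) g=1 f=10, (1,2) g=2 f=10, (2,0) g=1 f=10, (3,1) g=1 f=8, (3,3) g=3 f=8, (4,2) g=3 f=8]; closed=[(2,1), (2,2), (3,2)]

step 1: expand (2,2) (f=8, h=7) → closed; open now [(1,1) g=1 f=10, (1,2) g=2 f=10, (2,0) g=1 f=10, (3,1) g=1 f=8, (3,2) g=2 f=8]
step 2: expand (3,2) (f=8, h=6) → closed; open now [(1,1) g=1 f=10, (1,2) g=2 f=10, (2,0) g=1 f=10, (3,1) g=1 f=8, (3,3) g=3 f=8, (4,2) g=3 f=8]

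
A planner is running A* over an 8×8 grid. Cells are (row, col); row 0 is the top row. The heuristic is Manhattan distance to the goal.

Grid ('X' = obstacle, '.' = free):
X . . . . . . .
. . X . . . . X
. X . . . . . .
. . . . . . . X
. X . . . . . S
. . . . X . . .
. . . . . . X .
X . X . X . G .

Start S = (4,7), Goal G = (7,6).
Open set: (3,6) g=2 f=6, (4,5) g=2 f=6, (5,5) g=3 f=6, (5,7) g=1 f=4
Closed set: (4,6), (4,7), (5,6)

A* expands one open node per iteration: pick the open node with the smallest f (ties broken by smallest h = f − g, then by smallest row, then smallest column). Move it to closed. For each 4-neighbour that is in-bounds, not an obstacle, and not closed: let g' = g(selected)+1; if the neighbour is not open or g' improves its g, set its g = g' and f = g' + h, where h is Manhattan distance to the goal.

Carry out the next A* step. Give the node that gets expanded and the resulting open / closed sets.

step 1: expand (5,7) (f=4, h=3) → closed; open now [(3,6) g=2 f=6, (4,5) g=2 f=6, (5,5) g=3 f=6, (6,7) g=2 f=4]

expanded=(5,7); open=[(3,6) g=2 f=6, (4,5) g=2 f=6, (5,5) g=3 f=6, (6,7) g=2 f=4]; closed=[(4,6), (4,7), (5,6), (5,7)]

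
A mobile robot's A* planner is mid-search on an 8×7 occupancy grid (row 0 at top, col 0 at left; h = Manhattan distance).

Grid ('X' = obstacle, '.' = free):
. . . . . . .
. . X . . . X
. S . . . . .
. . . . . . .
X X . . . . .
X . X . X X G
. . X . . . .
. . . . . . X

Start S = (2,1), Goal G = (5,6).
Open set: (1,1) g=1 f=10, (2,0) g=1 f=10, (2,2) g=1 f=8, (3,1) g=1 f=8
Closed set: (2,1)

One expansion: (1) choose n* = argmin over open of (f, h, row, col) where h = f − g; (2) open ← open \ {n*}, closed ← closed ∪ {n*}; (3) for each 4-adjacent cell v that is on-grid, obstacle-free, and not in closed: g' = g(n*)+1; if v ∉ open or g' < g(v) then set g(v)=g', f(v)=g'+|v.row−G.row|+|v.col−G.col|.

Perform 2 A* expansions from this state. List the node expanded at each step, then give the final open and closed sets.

order=[(2,2) → (2,3)]; open=[(1,1) g=1 f=10, (1,3) g=3 f=10, (2,0) g=1 f=10, (2,4) g=3 f=8, (3,1) g=1 f=8, (3,2) g=2 f=8, (3,3) g=3 f=8]; closed=[(2,1), (2,2), (2,3)]

step 1: expand (2,2) (f=8, h=7) → closed; open now [(1,1) g=1 f=10, (2,0) g=1 f=10, (2,3) g=2 f=8, (3,1) g=1 f=8, (3,2) g=2 f=8]
step 2: expand (2,3) (f=8, h=6) → closed; open now [(1,1) g=1 f=10, (1,3) g=3 f=10, (2,0) g=1 f=10, (2,4) g=3 f=8, (3,1) g=1 f=8, (3,2) g=2 f=8, (3,3) g=3 f=8]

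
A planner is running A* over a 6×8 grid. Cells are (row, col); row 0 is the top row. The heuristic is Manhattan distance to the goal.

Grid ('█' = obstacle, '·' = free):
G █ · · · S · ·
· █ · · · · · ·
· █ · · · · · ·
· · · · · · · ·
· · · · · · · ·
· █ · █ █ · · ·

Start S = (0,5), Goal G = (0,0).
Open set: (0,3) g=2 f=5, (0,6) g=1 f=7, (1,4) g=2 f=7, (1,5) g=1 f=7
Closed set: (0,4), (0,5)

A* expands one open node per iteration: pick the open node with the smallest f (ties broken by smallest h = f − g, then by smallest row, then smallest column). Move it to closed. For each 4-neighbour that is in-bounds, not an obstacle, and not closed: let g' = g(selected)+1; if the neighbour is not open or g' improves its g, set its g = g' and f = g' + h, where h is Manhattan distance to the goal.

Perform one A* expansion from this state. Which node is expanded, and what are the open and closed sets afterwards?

step 1: expand (0,3) (f=5, h=3) → closed; open now [(0,2) g=3 f=5, (0,6) g=1 f=7, (1,3) g=3 f=7, (1,4) g=2 f=7, (1,5) g=1 f=7]

expanded=(0,3); open=[(0,2) g=3 f=5, (0,6) g=1 f=7, (1,3) g=3 f=7, (1,4) g=2 f=7, (1,5) g=1 f=7]; closed=[(0,3), (0,4), (0,5)]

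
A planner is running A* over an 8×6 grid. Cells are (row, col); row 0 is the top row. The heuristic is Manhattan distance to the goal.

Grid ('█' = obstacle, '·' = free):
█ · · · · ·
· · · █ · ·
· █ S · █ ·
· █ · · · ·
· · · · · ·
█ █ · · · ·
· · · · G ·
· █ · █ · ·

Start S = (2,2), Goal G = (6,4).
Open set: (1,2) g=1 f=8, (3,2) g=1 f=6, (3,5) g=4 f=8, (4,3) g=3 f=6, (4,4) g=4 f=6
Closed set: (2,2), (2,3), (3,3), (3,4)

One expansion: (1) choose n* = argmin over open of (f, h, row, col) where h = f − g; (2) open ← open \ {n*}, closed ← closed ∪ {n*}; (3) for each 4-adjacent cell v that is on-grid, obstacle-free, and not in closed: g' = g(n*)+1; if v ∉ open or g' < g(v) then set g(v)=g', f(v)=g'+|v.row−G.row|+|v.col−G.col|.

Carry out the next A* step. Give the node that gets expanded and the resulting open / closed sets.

expanded=(4,4); open=[(1,2) g=1 f=8, (3,2) g=1 f=6, (3,5) g=4 f=8, (4,3) g=3 f=6, (4,5) g=5 f=8, (5,4) g=5 f=6]; closed=[(2,2), (2,3), (3,3), (3,4), (4,4)]

step 1: expand (4,4) (f=6, h=2) → closed; open now [(1,2) g=1 f=8, (3,2) g=1 f=6, (3,5) g=4 f=8, (4,3) g=3 f=6, (4,5) g=5 f=8, (5,4) g=5 f=6]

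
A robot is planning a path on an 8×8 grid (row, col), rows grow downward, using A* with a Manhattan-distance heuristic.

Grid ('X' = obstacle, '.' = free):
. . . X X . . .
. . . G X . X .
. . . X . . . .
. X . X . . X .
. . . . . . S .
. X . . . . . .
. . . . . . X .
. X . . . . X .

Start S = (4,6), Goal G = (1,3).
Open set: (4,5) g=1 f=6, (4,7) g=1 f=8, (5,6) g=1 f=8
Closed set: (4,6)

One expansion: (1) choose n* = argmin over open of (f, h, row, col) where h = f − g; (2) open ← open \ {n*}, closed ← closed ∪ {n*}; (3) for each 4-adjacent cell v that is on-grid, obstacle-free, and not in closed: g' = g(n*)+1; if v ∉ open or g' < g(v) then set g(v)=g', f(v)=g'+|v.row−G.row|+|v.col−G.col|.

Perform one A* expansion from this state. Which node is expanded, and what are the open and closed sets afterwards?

expanded=(4,5); open=[(3,5) g=2 f=6, (4,4) g=2 f=6, (4,7) g=1 f=8, (5,5) g=2 f=8, (5,6) g=1 f=8]; closed=[(4,5), (4,6)]

step 1: expand (4,5) (f=6, h=5) → closed; open now [(3,5) g=2 f=6, (4,4) g=2 f=6, (4,7) g=1 f=8, (5,5) g=2 f=8, (5,6) g=1 f=8]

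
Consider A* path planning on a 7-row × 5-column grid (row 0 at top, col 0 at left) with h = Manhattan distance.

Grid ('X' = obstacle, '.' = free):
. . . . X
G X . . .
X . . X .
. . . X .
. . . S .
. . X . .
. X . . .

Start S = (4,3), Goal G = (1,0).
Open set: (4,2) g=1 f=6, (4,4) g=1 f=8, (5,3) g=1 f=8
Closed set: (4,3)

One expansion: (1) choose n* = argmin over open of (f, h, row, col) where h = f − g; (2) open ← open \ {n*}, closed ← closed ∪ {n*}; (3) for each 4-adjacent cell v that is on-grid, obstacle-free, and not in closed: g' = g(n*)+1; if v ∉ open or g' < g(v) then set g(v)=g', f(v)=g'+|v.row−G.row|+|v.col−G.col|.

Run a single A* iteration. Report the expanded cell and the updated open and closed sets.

step 1: expand (4,2) (f=6, h=5) → closed; open now [(3,2) g=2 f=6, (4,1) g=2 f=6, (4,4) g=1 f=8, (5,3) g=1 f=8]

expanded=(4,2); open=[(3,2) g=2 f=6, (4,1) g=2 f=6, (4,4) g=1 f=8, (5,3) g=1 f=8]; closed=[(4,2), (4,3)]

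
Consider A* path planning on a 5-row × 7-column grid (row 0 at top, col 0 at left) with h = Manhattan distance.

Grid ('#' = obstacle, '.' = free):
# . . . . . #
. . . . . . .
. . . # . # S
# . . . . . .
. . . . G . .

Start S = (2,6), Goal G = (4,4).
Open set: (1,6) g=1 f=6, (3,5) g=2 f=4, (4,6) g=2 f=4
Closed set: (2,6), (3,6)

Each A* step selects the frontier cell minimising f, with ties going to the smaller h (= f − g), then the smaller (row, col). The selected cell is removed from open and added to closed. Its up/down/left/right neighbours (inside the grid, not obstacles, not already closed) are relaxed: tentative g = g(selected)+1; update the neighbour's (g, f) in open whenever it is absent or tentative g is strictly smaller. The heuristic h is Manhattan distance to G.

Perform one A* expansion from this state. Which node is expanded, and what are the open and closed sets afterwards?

expanded=(3,5); open=[(1,6) g=1 f=6, (3,4) g=3 f=4, (4,5) g=3 f=4, (4,6) g=2 f=4]; closed=[(2,6), (3,5), (3,6)]

step 1: expand (3,5) (f=4, h=2) → closed; open now [(1,6) g=1 f=6, (3,4) g=3 f=4, (4,5) g=3 f=4, (4,6) g=2 f=4]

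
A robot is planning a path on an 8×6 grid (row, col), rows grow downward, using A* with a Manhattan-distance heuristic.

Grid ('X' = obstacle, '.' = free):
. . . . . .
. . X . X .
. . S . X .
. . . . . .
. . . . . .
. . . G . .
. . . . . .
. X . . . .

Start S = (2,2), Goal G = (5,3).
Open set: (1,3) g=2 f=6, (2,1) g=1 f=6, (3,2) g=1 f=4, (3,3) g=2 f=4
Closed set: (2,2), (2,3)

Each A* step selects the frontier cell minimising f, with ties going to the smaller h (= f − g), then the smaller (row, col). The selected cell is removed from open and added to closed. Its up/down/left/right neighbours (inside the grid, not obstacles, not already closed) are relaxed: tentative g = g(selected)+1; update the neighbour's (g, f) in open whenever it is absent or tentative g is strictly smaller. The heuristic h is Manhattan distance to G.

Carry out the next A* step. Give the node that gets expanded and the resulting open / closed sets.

step 1: expand (3,3) (f=4, h=2) → closed; open now [(1,3) g=2 f=6, (2,1) g=1 f=6, (3,2) g=1 f=4, (3,4) g=3 f=6, (4,3) g=3 f=4]

expanded=(3,3); open=[(1,3) g=2 f=6, (2,1) g=1 f=6, (3,2) g=1 f=4, (3,4) g=3 f=6, (4,3) g=3 f=4]; closed=[(2,2), (2,3), (3,3)]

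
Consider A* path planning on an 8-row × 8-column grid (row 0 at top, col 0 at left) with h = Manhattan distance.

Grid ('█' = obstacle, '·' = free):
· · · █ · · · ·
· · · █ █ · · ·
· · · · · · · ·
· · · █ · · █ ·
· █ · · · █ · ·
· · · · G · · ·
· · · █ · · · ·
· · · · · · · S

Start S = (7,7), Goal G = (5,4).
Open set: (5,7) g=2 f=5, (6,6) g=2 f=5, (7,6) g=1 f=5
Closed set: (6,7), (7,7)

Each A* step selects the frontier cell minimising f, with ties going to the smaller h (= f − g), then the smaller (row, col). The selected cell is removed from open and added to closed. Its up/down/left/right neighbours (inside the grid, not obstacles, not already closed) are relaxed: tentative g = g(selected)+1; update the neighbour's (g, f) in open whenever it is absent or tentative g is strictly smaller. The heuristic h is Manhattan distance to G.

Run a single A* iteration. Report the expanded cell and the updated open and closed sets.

step 1: expand (5,7) (f=5, h=3) → closed; open now [(4,7) g=3 f=7, (5,6) g=3 f=5, (6,6) g=2 f=5, (7,6) g=1 f=5]

expanded=(5,7); open=[(4,7) g=3 f=7, (5,6) g=3 f=5, (6,6) g=2 f=5, (7,6) g=1 f=5]; closed=[(5,7), (6,7), (7,7)]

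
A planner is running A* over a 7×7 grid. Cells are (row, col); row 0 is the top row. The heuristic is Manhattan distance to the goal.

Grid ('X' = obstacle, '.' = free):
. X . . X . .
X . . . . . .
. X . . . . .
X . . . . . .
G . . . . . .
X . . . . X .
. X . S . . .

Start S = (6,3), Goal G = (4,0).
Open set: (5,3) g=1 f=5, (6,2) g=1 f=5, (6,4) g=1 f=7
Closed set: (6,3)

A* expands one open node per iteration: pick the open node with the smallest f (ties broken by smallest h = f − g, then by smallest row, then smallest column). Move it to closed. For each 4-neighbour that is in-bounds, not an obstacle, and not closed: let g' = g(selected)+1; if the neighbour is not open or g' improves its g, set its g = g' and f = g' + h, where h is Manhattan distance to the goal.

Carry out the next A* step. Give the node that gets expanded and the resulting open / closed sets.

step 1: expand (5,3) (f=5, h=4) → closed; open now [(4,3) g=2 f=5, (5,2) g=2 f=5, (5,4) g=2 f=7, (6,2) g=1 f=5, (6,4) g=1 f=7]

expanded=(5,3); open=[(4,3) g=2 f=5, (5,2) g=2 f=5, (5,4) g=2 f=7, (6,2) g=1 f=5, (6,4) g=1 f=7]; closed=[(5,3), (6,3)]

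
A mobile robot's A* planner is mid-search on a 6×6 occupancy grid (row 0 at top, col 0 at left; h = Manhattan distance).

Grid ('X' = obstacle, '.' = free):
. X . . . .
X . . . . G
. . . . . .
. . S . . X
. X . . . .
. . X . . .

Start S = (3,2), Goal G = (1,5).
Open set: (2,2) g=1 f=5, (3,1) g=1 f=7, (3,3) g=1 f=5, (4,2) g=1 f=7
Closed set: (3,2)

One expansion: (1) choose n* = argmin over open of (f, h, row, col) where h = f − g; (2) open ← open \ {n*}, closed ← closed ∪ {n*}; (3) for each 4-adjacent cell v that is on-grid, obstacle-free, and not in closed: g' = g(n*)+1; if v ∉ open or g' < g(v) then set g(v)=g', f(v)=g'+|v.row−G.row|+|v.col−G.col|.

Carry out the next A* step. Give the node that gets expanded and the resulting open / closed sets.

expanded=(2,2); open=[(1,2) g=2 f=5, (2,1) g=2 f=7, (2,3) g=2 f=5, (3,1) g=1 f=7, (3,3) g=1 f=5, (4,2) g=1 f=7]; closed=[(2,2), (3,2)]

step 1: expand (2,2) (f=5, h=4) → closed; open now [(1,2) g=2 f=5, (2,1) g=2 f=7, (2,3) g=2 f=5, (3,1) g=1 f=7, (3,3) g=1 f=5, (4,2) g=1 f=7]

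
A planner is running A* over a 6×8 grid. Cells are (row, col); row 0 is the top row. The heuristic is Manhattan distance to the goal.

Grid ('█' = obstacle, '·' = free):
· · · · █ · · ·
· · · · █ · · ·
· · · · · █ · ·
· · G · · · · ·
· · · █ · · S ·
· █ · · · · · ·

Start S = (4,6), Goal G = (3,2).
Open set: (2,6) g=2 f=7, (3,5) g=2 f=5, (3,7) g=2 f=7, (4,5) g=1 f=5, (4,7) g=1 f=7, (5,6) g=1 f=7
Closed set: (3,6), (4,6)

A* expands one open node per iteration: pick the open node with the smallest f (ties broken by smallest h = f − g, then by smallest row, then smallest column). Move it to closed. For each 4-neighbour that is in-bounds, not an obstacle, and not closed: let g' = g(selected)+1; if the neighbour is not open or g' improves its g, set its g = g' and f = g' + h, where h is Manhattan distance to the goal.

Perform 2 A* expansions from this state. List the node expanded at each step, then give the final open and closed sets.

step 1: expand (3,5) (f=5, h=3) → closed; open now [(2,6) g=2 f=7, (3,4) g=3 f=5, (3,7) g=2 f=7, (4,5) g=1 f=5, (4,7) g=1 f=7, (5,6) g=1 f=7]
step 2: expand (3,4) (f=5, h=2) → closed; open now [(2,4) g=4 f=7, (2,6) g=2 f=7, (3,3) g=4 f=5, (3,7) g=2 f=7, (4,4) g=4 f=7, (4,5) g=1 f=5, (4,7) g=1 f=7, (5,6) g=1 f=7]

order=[(3,5) → (3,4)]; open=[(2,4) g=4 f=7, (2,6) g=2 f=7, (3,3) g=4 f=5, (3,7) g=2 f=7, (4,4) g=4 f=7, (4,5) g=1 f=5, (4,7) g=1 f=7, (5,6) g=1 f=7]; closed=[(3,4), (3,5), (3,6), (4,6)]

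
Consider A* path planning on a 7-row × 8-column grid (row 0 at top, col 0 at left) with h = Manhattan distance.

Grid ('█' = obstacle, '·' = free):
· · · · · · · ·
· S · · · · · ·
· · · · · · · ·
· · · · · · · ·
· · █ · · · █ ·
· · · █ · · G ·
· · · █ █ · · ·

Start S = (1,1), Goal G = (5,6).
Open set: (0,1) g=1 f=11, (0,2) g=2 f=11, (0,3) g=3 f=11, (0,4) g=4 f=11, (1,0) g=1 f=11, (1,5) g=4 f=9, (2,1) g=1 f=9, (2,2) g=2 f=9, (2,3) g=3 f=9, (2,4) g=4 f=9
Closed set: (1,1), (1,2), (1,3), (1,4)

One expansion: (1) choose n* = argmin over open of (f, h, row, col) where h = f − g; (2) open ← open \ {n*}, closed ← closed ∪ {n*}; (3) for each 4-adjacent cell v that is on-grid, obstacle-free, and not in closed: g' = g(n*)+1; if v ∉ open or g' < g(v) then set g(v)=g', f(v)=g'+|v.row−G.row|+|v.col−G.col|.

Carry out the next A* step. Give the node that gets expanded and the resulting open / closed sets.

step 1: expand (1,5) (f=9, h=5) → closed; open now [(0,1) g=1 f=11, (0,2) g=2 f=11, (0,3) g=3 f=11, (0,4) g=4 f=11, (0,5) g=5 f=11, (1,0) g=1 f=11, (1,6) g=5 f=9, (2,1) g=1 f=9, (2,2) g=2 f=9, (2,3) g=3 f=9, (2,4) g=4 f=9, (2,5) g=5 f=9]

expanded=(1,5); open=[(0,1) g=1 f=11, (0,2) g=2 f=11, (0,3) g=3 f=11, (0,4) g=4 f=11, (0,5) g=5 f=11, (1,0) g=1 f=11, (1,6) g=5 f=9, (2,1) g=1 f=9, (2,2) g=2 f=9, (2,3) g=3 f=9, (2,4) g=4 f=9, (2,5) g=5 f=9]; closed=[(1,1), (1,2), (1,3), (1,4), (1,5)]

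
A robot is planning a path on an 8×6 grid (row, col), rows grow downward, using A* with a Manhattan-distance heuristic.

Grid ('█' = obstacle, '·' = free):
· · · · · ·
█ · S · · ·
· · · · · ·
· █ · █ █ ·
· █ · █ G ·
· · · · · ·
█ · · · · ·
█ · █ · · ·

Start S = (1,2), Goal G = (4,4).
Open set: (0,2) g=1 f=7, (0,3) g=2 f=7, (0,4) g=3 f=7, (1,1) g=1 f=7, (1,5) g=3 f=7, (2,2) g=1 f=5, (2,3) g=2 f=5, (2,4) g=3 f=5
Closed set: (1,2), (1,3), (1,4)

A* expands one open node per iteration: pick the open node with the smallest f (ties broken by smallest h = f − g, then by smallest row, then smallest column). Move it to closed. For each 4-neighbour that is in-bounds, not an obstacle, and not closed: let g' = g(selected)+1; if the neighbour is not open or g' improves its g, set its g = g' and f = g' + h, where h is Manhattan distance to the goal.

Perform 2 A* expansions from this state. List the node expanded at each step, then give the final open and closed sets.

step 1: expand (2,4) (f=5, h=2) → closed; open now [(0,2) g=1 f=7, (0,3) g=2 f=7, (0,4) g=3 f=7, (1,1) g=1 f=7, (1,5) g=3 f=7, (2,2) g=1 f=5, (2,3) g=2 f=5, (2,5) g=4 f=7]
step 2: expand (2,3) (f=5, h=3) → closed; open now [(0,2) g=1 f=7, (0,3) g=2 f=7, (0,4) g=3 f=7, (1,1) g=1 f=7, (1,5) g=3 f=7, (2,2) g=1 f=5, (2,5) g=4 f=7]

order=[(2,4) → (2,3)]; open=[(0,2) g=1 f=7, (0,3) g=2 f=7, (0,4) g=3 f=7, (1,1) g=1 f=7, (1,5) g=3 f=7, (2,2) g=1 f=5, (2,5) g=4 f=7]; closed=[(1,2), (1,3), (1,4), (2,3), (2,4)]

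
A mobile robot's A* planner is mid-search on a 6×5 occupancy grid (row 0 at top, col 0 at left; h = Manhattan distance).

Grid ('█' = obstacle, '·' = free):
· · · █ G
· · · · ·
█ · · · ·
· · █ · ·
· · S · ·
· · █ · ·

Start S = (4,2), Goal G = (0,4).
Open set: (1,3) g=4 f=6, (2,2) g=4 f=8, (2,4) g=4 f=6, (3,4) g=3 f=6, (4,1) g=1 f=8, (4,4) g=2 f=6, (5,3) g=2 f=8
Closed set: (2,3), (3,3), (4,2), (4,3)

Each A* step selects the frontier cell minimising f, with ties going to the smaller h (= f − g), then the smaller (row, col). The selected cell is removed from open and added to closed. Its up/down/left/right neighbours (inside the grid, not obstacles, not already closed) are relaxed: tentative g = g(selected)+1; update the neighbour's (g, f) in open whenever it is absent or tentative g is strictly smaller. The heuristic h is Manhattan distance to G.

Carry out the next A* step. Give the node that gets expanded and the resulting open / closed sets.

expanded=(1,3); open=[(1,2) g=5 f=8, (1,4) g=5 f=6, (2,2) g=4 f=8, (2,4) g=4 f=6, (3,4) g=3 f=6, (4,1) g=1 f=8, (4,4) g=2 f=6, (5,3) g=2 f=8]; closed=[(1,3), (2,3), (3,3), (4,2), (4,3)]

step 1: expand (1,3) (f=6, h=2) → closed; open now [(1,2) g=5 f=8, (1,4) g=5 f=6, (2,2) g=4 f=8, (2,4) g=4 f=6, (3,4) g=3 f=6, (4,1) g=1 f=8, (4,4) g=2 f=6, (5,3) g=2 f=8]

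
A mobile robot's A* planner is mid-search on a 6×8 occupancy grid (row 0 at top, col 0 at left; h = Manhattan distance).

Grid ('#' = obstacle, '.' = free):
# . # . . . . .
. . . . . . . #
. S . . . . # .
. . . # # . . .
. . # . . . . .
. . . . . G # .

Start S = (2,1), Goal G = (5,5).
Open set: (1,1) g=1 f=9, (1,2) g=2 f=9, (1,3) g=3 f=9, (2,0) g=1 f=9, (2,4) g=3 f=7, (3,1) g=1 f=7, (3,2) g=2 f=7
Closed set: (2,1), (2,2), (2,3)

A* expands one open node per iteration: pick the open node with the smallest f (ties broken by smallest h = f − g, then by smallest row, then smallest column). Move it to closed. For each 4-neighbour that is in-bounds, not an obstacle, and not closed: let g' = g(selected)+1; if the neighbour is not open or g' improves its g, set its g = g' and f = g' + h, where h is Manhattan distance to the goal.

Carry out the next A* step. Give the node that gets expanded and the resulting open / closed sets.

expanded=(2,4); open=[(1,1) g=1 f=9, (1,2) g=2 f=9, (1,3) g=3 f=9, (1,4) g=4 f=9, (2,0) g=1 f=9, (2,5) g=4 f=7, (3,1) g=1 f=7, (3,2) g=2 f=7]; closed=[(2,1), (2,2), (2,3), (2,4)]

step 1: expand (2,4) (f=7, h=4) → closed; open now [(1,1) g=1 f=9, (1,2) g=2 f=9, (1,3) g=3 f=9, (1,4) g=4 f=9, (2,0) g=1 f=9, (2,5) g=4 f=7, (3,1) g=1 f=7, (3,2) g=2 f=7]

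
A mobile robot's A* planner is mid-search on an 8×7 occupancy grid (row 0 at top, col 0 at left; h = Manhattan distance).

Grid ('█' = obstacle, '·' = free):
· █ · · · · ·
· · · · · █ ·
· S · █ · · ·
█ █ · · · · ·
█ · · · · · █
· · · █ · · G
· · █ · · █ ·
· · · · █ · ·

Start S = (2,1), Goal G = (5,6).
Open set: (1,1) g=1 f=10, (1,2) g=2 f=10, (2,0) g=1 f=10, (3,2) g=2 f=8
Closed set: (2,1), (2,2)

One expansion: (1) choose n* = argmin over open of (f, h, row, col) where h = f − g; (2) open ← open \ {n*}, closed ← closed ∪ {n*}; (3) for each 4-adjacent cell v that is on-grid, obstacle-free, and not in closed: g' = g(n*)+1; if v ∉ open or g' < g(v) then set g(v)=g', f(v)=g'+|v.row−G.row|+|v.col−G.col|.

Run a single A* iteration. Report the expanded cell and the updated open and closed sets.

step 1: expand (3,2) (f=8, h=6) → closed; open now [(1,1) g=1 f=10, (1,2) g=2 f=10, (2,0) g=1 f=10, (3,3) g=3 f=8, (4,2) g=3 f=8]

expanded=(3,2); open=[(1,1) g=1 f=10, (1,2) g=2 f=10, (2,0) g=1 f=10, (3,3) g=3 f=8, (4,2) g=3 f=8]; closed=[(2,1), (2,2), (3,2)]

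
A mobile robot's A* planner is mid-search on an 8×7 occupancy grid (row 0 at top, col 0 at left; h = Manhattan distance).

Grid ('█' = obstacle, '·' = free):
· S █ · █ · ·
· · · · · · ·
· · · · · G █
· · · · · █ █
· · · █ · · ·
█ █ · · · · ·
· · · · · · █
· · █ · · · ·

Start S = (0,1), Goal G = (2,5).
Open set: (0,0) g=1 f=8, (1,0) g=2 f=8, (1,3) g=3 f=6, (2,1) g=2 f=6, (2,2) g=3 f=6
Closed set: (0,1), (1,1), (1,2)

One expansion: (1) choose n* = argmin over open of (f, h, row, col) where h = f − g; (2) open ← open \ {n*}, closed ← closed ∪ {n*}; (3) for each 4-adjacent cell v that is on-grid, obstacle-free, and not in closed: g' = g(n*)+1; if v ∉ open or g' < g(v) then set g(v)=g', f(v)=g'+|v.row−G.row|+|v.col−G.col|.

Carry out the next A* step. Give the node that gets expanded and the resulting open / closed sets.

expanded=(1,3); open=[(0,0) g=1 f=8, (0,3) g=4 f=8, (1,0) g=2 f=8, (1,4) g=4 f=6, (2,1) g=2 f=6, (2,2) g=3 f=6, (2,3) g=4 f=6]; closed=[(0,1), (1,1), (1,2), (1,3)]

step 1: expand (1,3) (f=6, h=3) → closed; open now [(0,0) g=1 f=8, (0,3) g=4 f=8, (1,0) g=2 f=8, (1,4) g=4 f=6, (2,1) g=2 f=6, (2,2) g=3 f=6, (2,3) g=4 f=6]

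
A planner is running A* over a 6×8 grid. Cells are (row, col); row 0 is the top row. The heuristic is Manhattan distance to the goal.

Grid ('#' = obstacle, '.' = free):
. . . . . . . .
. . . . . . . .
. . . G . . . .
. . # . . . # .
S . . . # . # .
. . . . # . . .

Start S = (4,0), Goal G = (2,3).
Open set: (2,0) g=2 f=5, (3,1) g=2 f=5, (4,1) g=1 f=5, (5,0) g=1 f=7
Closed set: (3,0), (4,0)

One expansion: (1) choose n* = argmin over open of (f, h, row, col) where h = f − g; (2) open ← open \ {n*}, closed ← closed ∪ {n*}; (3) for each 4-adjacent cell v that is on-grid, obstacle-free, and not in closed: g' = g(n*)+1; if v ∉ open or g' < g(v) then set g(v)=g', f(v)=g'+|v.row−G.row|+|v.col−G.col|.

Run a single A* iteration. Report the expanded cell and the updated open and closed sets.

expanded=(2,0); open=[(1,0) g=3 f=7, (2,1) g=3 f=5, (3,1) g=2 f=5, (4,1) g=1 f=5, (5,0) g=1 f=7]; closed=[(2,0), (3,0), (4,0)]

step 1: expand (2,0) (f=5, h=3) → closed; open now [(1,0) g=3 f=7, (2,1) g=3 f=5, (3,1) g=2 f=5, (4,1) g=1 f=5, (5,0) g=1 f=7]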